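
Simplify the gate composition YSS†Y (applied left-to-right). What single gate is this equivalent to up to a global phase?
I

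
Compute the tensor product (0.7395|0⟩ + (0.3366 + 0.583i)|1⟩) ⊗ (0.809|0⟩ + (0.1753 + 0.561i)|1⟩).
0.5983|00⟩ + (0.1296 + 0.4149i)|01⟩ + (0.2723 + 0.4716i)|10⟩ + (-0.2681 + 0.291i)|11⟩

amp(|b₁b₂…⟩) = product of the factor amplitudes for bits b₁, b₂, …; only kets whose every factor amplitude is nonzero survive.
|00⟩: (0.7395)(0.809) = 0.5983
|01⟩: (0.7395)(0.1753 + 0.561i) = (0.1296 + 0.4149i)
|10⟩: (0.3366 + 0.583i)(0.809) = (0.2723 + 0.4716i)
|11⟩: (0.3366 + 0.583i)(0.1753 + 0.561i) = (-0.2681 + 0.291i)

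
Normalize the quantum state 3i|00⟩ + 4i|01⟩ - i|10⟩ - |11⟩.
(1/√3)i|00⟩ + 0.7698i|01⟩ - 0.1925i|10⟩ - 0.1925|11⟩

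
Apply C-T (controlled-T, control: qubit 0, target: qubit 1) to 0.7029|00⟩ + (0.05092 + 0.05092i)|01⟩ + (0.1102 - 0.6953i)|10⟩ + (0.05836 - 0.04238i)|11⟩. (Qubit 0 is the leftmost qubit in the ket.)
0.7029|00⟩ + (0.05092 + 0.05092i)|01⟩ + (0.1102 - 0.6953i)|10⟩ + (0.07123 + 0.0113i)|11⟩

C-T leaves the control-|0⟩ kets |00⟩, |01⟩ unchanged and applies T to qubit 1 on the control-|1⟩ pair (|10⟩, |11⟩).
T = [[1, 0], [0, (1/√2 + (1/√2)i)]].
With a = amp(|10⟩) = (0.1102 - 0.6953i) and b = amp(|11⟩) = (0.05836 - 0.04238i):
new amp(|10⟩) = (1)·a = (0.1102 - 0.6953i)
new amp(|11⟩) = (1/√2 + (1/√2)i)·b = (0.07123 + 0.0113i)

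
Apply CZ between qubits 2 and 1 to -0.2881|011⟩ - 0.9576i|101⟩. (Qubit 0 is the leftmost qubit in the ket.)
0.2881|011⟩ - 0.9576i|101⟩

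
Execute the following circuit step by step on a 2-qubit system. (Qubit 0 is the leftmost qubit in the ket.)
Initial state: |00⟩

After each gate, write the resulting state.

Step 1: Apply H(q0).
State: 1/√2|00⟩ + 1/√2|10⟩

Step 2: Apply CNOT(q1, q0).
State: 1/√2|00⟩ + 1/√2|10⟩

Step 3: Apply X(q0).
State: 1/√2|00⟩ + 1/√2|10⟩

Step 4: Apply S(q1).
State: 1/√2|00⟩ + 1/√2|10⟩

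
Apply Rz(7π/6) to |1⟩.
(-0.2588 + 0.9659i)|1⟩

Rz(7π/6) = [[e^(−iθ/2), 0], [0, e^(iθ/2)]] with e^(±iθ/2) = cos(θ/2) ± i·sin(θ/2); θ = 7π/6, cos(θ/2) ≈ -0.258819, sin(θ/2) ≈ 0.965926.
With a = amp(|0⟩) = 0 and b = amp(|1⟩) = 1:
new amp(|0⟩) = (-0.258819 - 0.965926i)·a = 0
new amp(|1⟩) = (-0.258819 + 0.965926i)·b = (-0.2588 + 0.9659i)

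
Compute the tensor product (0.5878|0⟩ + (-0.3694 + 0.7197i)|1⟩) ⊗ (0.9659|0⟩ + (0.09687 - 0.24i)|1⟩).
0.5678|00⟩ + (0.05694 - 0.1411i)|01⟩ + (-0.3568 + 0.6952i)|10⟩ + (0.1369 + 0.1584i)|11⟩

amp(|b₁b₂…⟩) = product of the factor amplitudes for bits b₁, b₂, …; only kets whose every factor amplitude is nonzero survive.
|00⟩: (0.5878)(0.9659) = 0.5678
|01⟩: (0.5878)(0.09687 - 0.24i) = (0.05694 - 0.1411i)
|10⟩: (-0.3694 + 0.7197i)(0.9659) = (-0.3568 + 0.6952i)
|11⟩: (-0.3694 + 0.7197i)(0.09687 - 0.24i) = (0.1369 + 0.1584i)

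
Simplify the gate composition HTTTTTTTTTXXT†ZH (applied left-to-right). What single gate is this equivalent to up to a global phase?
X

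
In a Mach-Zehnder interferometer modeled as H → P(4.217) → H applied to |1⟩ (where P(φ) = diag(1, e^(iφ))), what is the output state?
(0.7377 + 0.4399i)|0⟩ + (0.2623 - 0.4399i)|1⟩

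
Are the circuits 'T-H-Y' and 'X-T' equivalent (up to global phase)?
No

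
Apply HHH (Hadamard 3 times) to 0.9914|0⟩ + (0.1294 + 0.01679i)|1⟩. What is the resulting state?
(0.7925 + 0.01187i)|0⟩ + (0.6095 - 0.01187i)|1⟩

H² = I, so H^3 = H: a single Hadamard. With (a, b) = (0.9914, (0.1294 + 0.01679i)), H gives ((a + b)/√2, (a − b)/√2) = ((0.7925 + 0.01187i), (0.6095 - 0.01187i)).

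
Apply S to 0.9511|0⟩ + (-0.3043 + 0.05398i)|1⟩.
0.9511|0⟩ + (-0.05398 - 0.3043i)|1⟩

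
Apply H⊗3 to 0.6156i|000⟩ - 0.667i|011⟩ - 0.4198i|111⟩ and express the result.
-0.1666i|000⟩ + 0.6019i|001⟩ + 0.6019i|010⟩ - 0.1666i|011⟩ + 0.1302i|100⟩ + 0.305i|101⟩ + 0.305i|110⟩ + 0.1302i|111⟩

H⊗3 gives amp(|y⟩) = (1/2√2) Σ_x (−1)^(x·y) amp(|x⟩), where x·y is the number of positions in which both x and y have a 1.
|000⟩: (0.6156i - 0.667i - 0.4198i)/(2√2) = -0.1666i
|001⟩: (0.6156i + 0.667i + 0.4198i)/(2√2) = 0.6019i
|010⟩: (0.6156i + 0.667i + 0.4198i)/(2√2) = 0.6019i
|011⟩: (0.6156i - 0.667i - 0.4198i)/(2√2) = -0.1666i
|100⟩: (0.6156i - 0.667i + 0.4198i)/(2√2) = 0.1302i
|101⟩: (0.6156i + 0.667i - 0.4198i)/(2√2) = 0.305i
|110⟩: (0.6156i + 0.667i - 0.4198i)/(2√2) = 0.305i
|111⟩: (0.6156i - 0.667i + 0.4198i)/(2√2) = 0.1302i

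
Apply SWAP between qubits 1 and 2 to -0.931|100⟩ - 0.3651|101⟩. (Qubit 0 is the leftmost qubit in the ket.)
-0.931|100⟩ - 0.3651|110⟩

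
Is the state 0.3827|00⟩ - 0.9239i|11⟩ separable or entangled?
Entangled

Writing the state as a|00⟩ + b|01⟩ + c|10⟩ + d|11⟩, it is a product state iff ad − bc = 0.
Here (a, b, c, d) = (0.3827, 0, 0, -0.9239i): ad − bc = (0.3827)(-0.9239i) − (0)(0) = -0.3536i ≠ 0, so the state is entangled.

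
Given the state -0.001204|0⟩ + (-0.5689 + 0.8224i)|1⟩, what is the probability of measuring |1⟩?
1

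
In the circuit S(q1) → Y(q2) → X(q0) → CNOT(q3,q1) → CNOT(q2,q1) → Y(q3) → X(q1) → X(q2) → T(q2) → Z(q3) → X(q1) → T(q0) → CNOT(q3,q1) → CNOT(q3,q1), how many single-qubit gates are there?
10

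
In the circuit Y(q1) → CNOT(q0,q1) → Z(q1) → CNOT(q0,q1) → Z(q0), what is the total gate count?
5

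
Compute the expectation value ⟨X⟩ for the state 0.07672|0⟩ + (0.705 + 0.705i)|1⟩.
0.1082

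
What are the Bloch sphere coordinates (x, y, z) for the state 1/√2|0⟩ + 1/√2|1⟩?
(1, 0, 0)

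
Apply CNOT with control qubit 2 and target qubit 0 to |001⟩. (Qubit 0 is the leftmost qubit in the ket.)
|101⟩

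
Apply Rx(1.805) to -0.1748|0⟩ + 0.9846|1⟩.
(-0.1083 - 0.7728i)|0⟩ + (0.6101 + 0.1372i)|1⟩

Rx(1.805) = [[cos(θ/2), −i·sin(θ/2)], [−i·sin(θ/2), cos(θ/2)]]; θ = 1.805, cos(θ/2) ≈ 0.61965, sin(θ/2) ≈ 0.784878.
With a = amp(|0⟩) = -0.1748 and b = amp(|1⟩) = 0.9846:
new amp(|0⟩) = (0.61965)·a + (-0.784878i)·b = (-0.1083 - 0.7728i)
new amp(|1⟩) = (-0.784878i)·a + (0.61965)·b = (0.6101 + 0.1372i)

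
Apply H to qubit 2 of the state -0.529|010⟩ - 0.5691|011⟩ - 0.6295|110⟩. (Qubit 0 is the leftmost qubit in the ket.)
-0.7765|010⟩ + 0.02835|011⟩ - 0.4451|110⟩ - 0.4451|111⟩

H on qubit 2 mixes each pair of kets that differ only in qubit 2: amplitudes (a, b) of (|…0…⟩, |…1…⟩) become ((a + b)/√2, (a − b)/√2). Kets absent from the input have amplitude 0.
(|010⟩, |011⟩): (a, b) = (-0.529, -0.5691) → (-0.7765, 0.02835)
(|110⟩, |111⟩): (a, b) = (-0.6295, 0) → (-0.4451, -0.4451)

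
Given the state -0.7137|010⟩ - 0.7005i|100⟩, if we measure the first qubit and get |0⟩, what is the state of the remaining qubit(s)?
-|10⟩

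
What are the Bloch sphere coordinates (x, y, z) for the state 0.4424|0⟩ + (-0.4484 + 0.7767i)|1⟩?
(-0.3967, 0.6872, -0.6086)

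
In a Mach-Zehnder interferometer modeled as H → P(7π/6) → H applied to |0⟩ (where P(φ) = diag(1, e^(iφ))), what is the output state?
(0.06699 - 0.25i)|0⟩ + (0.933 + 0.25i)|1⟩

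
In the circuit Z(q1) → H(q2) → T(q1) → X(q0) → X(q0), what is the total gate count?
5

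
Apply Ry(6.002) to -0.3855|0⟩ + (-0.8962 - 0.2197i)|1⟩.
(0.5073 + 0.03079i)|0⟩ + (0.8333 + 0.2175i)|1⟩

Ry(6.002) = [[cos(θ/2), −sin(θ/2)], [sin(θ/2), cos(θ/2)]]; θ = 6.002, cos(θ/2) ≈ -0.990133, sin(θ/2) ≈ 0.14013.
With a = amp(|0⟩) = -0.3855 and b = amp(|1⟩) = (-0.8962 - 0.2197i):
new amp(|0⟩) = (-0.990133)·a + (-0.14013)·b = (0.5073 + 0.03079i)
new amp(|1⟩) = (0.14013)·a + (-0.990133)·b = (0.8333 + 0.2175i)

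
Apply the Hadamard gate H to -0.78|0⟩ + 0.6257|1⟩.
-0.1091|0⟩ - 0.994|1⟩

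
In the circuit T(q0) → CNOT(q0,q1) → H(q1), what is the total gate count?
3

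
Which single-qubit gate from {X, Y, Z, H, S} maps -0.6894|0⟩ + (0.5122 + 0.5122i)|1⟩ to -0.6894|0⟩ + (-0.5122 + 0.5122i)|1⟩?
S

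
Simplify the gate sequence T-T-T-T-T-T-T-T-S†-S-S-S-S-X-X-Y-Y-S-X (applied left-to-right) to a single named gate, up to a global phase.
X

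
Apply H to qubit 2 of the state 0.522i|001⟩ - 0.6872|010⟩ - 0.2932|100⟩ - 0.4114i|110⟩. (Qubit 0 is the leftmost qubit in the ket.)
0.3691i|000⟩ - 0.3691i|001⟩ - 0.4859|010⟩ - 0.4859|011⟩ - 0.2073|100⟩ - 0.2073|101⟩ - 0.2909i|110⟩ - 0.2909i|111⟩

H on qubit 2 mixes each pair of kets that differ only in qubit 2: amplitudes (a, b) of (|…0…⟩, |…1…⟩) become ((a + b)/√2, (a − b)/√2). Kets absent from the input have amplitude 0.
(|000⟩, |001⟩): (a, b) = (0, 0.522i) → (0.3691i, -0.3691i)
(|010⟩, |011⟩): (a, b) = (-0.6872, 0) → (-0.4859, -0.4859)
(|100⟩, |101⟩): (a, b) = (-0.2932, 0) → (-0.2073, -0.2073)
(|110⟩, |111⟩): (a, b) = (-0.4114i, 0) → (-0.2909i, -0.2909i)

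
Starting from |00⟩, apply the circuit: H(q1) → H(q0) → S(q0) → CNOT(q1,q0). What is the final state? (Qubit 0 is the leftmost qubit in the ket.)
1/2|00⟩ + (1/2)i|01⟩ + (1/2)i|10⟩ + 1/2|11⟩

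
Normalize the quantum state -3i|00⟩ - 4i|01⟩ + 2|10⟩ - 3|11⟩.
-0.4867i|00⟩ - 0.6489i|01⟩ + 0.3244|10⟩ - 0.4867|11⟩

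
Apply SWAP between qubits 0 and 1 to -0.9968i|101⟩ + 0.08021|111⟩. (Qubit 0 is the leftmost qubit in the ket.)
-0.9968i|011⟩ + 0.08021|111⟩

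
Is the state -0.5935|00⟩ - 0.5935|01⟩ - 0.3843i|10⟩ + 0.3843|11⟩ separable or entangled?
Entangled

Writing the state as a|00⟩ + b|01⟩ + c|10⟩ + d|11⟩, it is a product state iff ad − bc = 0.
Here (a, b, c, d) = (-0.5935, -0.5935, -0.3843i, 0.3843): ad − bc = (-0.5935)(0.3843) − (-0.5935)(-0.3843i) = (-0.2281 - 0.2281i) ≠ 0, so the state is entangled.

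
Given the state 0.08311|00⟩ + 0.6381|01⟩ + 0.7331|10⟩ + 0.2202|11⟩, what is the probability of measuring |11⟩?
0.04849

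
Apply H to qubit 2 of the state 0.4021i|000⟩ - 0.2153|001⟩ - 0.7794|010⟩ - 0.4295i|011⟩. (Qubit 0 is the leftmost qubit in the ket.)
(-0.1522 + 0.2843i)|000⟩ + (0.1522 + 0.2843i)|001⟩ + (-0.5511 - 0.3037i)|010⟩ + (-0.5511 + 0.3037i)|011⟩

H on qubit 2 mixes each pair of kets that differ only in qubit 2: amplitudes (a, b) of (|…0…⟩, |…1…⟩) become ((a + b)/√2, (a − b)/√2). Kets absent from the input have amplitude 0.
(|000⟩, |001⟩): (a, b) = (0.4021i, -0.2153) → ((-0.1522 + 0.2843i), (0.1522 + 0.2843i))
(|010⟩, |011⟩): (a, b) = (-0.7794, -0.4295i) → ((-0.5511 - 0.3037i), (-0.5511 + 0.3037i))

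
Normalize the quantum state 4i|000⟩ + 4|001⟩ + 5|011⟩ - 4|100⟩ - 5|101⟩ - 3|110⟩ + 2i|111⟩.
0.3797i|000⟩ + 0.3797|001⟩ + 0.4746|011⟩ - 0.3797|100⟩ - 0.4746|101⟩ - 0.2847|110⟩ + 0.1898i|111⟩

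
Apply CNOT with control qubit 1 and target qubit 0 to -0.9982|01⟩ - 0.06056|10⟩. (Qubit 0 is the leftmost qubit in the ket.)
-0.06056|10⟩ - 0.9982|11⟩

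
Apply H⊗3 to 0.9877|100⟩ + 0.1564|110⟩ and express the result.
0.4045|000⟩ + 0.4045|001⟩ + 0.2939|010⟩ + 0.2939|011⟩ - 0.4045|100⟩ - 0.4045|101⟩ - 0.2939|110⟩ - 0.2939|111⟩

H⊗3 gives amp(|y⟩) = (1/2√2) Σ_x (−1)^(x·y) amp(|x⟩), where x·y is the number of positions in which both x and y have a 1.
|000⟩: (0.9877 + 0.1564)/(2√2) = 0.4045
|001⟩: (0.9877 + 0.1564)/(2√2) = 0.4045
|010⟩: (0.9877 - 0.1564)/(2√2) = 0.2939
|011⟩: (0.9877 - 0.1564)/(2√2) = 0.2939
|100⟩: (-0.9877 - 0.1564)/(2√2) = -0.4045
|101⟩: (-0.9877 - 0.1564)/(2√2) = -0.4045
|110⟩: (-0.9877 + 0.1564)/(2√2) = -0.2939
|111⟩: (-0.9877 + 0.1564)/(2√2) = -0.2939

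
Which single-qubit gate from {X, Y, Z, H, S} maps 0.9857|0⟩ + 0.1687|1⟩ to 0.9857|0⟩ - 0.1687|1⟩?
Z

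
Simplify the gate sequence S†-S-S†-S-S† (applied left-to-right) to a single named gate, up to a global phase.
S†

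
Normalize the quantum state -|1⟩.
-|1⟩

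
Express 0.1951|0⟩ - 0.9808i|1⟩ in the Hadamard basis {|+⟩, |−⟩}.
(0.138 - 0.6935i)|+⟩ + (0.138 + 0.6935i)|−⟩

With |ψ⟩ = α|0⟩ + β|1⟩, the Hadamard-basis coefficients are ⟨+|ψ⟩ = (α + β)/√2 and ⟨−|ψ⟩ = (α − β)/√2.
Here α = 0.1951, β = -0.9808i: (α + β)/√2 = (0.138 - 0.6935i), (α − β)/√2 = (0.138 + 0.6935i).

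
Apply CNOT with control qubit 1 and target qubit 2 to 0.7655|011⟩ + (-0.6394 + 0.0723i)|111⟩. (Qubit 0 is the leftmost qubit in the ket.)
0.7655|010⟩ + (-0.6394 + 0.0723i)|110⟩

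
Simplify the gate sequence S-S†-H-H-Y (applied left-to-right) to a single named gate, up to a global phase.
Y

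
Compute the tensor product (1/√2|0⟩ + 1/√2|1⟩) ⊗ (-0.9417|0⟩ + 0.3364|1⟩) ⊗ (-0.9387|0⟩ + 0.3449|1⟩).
0.6251|000⟩ - 0.2297|001⟩ - 0.2233|010⟩ + 0.08204|011⟩ + 0.6251|100⟩ - 0.2297|101⟩ - 0.2233|110⟩ + 0.08204|111⟩

amp(|b₁b₂…⟩) = product of the factor amplitudes for bits b₁, b₂, …; only kets whose every factor amplitude is nonzero survive.
|000⟩: (1/√2)(-0.9417)(-0.9387) = 0.6251
|001⟩: (1/√2)(-0.9417)(0.3449) = -0.2297
|010⟩: (1/√2)(0.3364)(-0.9387) = -0.2233
|011⟩: (1/√2)(0.3364)(0.3449) = 0.08204
|100⟩: (1/√2)(-0.9417)(-0.9387) = 0.6251
|101⟩: (1/√2)(-0.9417)(0.3449) = -0.2297
|110⟩: (1/√2)(0.3364)(-0.9387) = -0.2233
|111⟩: (1/√2)(0.3364)(0.3449) = 0.08204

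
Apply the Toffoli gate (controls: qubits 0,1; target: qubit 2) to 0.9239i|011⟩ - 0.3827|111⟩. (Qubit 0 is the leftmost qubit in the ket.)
0.9239i|011⟩ - 0.3827|110⟩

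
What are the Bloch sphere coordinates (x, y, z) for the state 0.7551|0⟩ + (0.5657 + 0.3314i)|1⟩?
(0.8543, 0.5005, 0.1403)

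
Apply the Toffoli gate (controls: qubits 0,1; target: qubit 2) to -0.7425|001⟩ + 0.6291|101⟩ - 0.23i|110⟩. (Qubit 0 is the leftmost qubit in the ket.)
-0.7425|001⟩ + 0.6291|101⟩ - 0.23i|111⟩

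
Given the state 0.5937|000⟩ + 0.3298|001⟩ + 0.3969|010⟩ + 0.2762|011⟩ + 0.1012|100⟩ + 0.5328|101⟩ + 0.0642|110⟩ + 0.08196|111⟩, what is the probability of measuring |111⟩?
0.006717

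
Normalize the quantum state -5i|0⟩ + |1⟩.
-0.9806i|0⟩ + 0.1961|1⟩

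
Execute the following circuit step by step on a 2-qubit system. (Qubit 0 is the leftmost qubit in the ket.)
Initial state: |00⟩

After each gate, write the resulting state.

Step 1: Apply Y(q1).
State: i|01⟩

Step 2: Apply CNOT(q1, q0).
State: i|11⟩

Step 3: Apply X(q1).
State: i|10⟩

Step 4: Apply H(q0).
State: (1/√2)i|00⟩ - (1/√2)i|10⟩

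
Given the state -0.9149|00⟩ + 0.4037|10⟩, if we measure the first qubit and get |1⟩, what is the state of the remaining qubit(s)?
|0⟩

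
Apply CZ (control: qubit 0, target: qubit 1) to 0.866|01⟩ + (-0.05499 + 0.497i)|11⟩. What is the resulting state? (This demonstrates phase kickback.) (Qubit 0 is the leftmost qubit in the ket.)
0.866|01⟩ + (0.05499 - 0.497i)|11⟩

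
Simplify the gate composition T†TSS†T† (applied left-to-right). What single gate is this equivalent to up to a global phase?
T†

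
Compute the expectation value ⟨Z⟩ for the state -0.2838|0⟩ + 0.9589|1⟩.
-0.8389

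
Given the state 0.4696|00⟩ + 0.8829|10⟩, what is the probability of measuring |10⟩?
0.7795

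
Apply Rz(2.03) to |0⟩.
(0.5276 - 0.8495i)|0⟩

Rz(2.03) = [[e^(−iθ/2), 0], [0, e^(iθ/2)]] with e^(±iθ/2) = cos(θ/2) ± i·sin(θ/2); θ = 2.03, cos(θ/2) ≈ 0.52762, sin(θ/2) ≈ 0.849481.
With a = amp(|0⟩) = 1 and b = amp(|1⟩) = 0:
new amp(|0⟩) = (0.52762 - 0.849481i)·a = (0.5276 - 0.8495i)
new amp(|1⟩) = (0.52762 + 0.849481i)·b = 0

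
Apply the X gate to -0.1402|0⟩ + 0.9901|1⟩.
0.9901|0⟩ - 0.1402|1⟩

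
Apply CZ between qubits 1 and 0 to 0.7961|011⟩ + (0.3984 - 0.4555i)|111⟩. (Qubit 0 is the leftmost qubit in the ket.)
0.7961|011⟩ + (-0.3984 + 0.4555i)|111⟩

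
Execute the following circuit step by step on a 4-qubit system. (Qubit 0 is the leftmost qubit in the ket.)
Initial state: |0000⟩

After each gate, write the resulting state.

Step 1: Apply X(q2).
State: |0010⟩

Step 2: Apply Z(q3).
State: |0010⟩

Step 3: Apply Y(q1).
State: i|0110⟩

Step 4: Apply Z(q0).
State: i|0110⟩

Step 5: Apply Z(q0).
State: i|0110⟩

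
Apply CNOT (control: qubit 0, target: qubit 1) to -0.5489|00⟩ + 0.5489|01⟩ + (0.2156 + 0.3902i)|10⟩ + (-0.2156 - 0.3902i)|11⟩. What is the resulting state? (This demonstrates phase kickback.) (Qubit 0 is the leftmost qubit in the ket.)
-0.5489|00⟩ + 0.5489|01⟩ + (-0.2156 - 0.3902i)|10⟩ + (0.2156 + 0.3902i)|11⟩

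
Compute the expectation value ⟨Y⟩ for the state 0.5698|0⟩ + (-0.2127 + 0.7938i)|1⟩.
0.9046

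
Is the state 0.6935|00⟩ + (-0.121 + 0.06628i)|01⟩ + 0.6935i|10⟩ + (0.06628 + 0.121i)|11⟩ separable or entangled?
Entangled

Writing the state as a|00⟩ + b|01⟩ + c|10⟩ + d|11⟩, it is a product state iff ad − bc = 0.
Here (a, b, c, d) = (0.6935, (-0.121 + 0.06628i), 0.6935i, (0.06628 + 0.121i)): ad − bc = (0.6935)(0.06628 + 0.121i) − (-0.121 + 0.06628i)(0.6935i) = (0.09193 + 0.1678i) ≠ 0, so the state is entangled.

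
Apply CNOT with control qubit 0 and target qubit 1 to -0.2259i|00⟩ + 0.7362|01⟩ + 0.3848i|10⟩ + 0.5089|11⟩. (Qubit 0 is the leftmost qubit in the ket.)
-0.2259i|00⟩ + 0.7362|01⟩ + 0.5089|10⟩ + 0.3848i|11⟩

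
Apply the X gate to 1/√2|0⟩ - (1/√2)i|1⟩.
-(1/√2)i|0⟩ + 1/√2|1⟩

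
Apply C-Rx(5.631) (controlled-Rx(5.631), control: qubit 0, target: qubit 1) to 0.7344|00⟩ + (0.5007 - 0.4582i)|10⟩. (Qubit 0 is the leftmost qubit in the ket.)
0.7344|00⟩ + (-0.4743 + 0.4341i)|10⟩ + (-0.1468 - 0.1604i)|11⟩

C-Rx(5.631) leaves the control-|0⟩ kets |00⟩, |01⟩ unchanged and applies Rx(5.631) to qubit 1 on the control-|1⟩ pair (|10⟩, |11⟩).
Rx(5.631) = [[cos(θ/2), −i·sin(θ/2)], [−i·sin(θ/2), cos(θ/2)]]; θ = 5.631, cos(θ/2) ≈ -0.947301, sin(θ/2) ≈ 0.320344.
With a = amp(|10⟩) = (0.5007 - 0.4582i) and b = amp(|11⟩) = 0:
new amp(|10⟩) = (-0.947301)·a + (-0.320344i)·b = (-0.4743 + 0.4341i)
new amp(|11⟩) = (-0.320344i)·a + (-0.947301)·b = (-0.1468 - 0.1604i)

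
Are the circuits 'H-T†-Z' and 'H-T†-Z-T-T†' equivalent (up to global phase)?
Yes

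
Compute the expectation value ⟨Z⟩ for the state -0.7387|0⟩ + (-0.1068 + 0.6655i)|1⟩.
0.09138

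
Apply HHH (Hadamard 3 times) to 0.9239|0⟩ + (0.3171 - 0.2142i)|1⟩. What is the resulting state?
(0.8775 - 0.1515i)|0⟩ + (0.4291 + 0.1515i)|1⟩

H² = I, so H^3 = H: a single Hadamard. With (a, b) = (0.9239, (0.3171 - 0.2142i)), H gives ((a + b)/√2, (a − b)/√2) = ((0.8775 - 0.1515i), (0.4291 + 0.1515i)).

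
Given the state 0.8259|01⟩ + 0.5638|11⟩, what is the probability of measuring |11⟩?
0.3179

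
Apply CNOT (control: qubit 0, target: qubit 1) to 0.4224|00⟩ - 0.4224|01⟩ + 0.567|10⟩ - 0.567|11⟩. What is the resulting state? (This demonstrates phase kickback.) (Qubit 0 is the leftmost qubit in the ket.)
0.4224|00⟩ - 0.4224|01⟩ - 0.567|10⟩ + 0.567|11⟩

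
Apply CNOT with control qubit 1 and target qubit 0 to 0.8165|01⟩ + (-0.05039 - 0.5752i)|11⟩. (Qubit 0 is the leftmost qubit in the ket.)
(-0.05039 - 0.5752i)|01⟩ + 0.8165|11⟩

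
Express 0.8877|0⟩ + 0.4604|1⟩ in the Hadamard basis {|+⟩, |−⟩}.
0.9533|+⟩ + 0.3021|−⟩

With |ψ⟩ = α|0⟩ + β|1⟩, the Hadamard-basis coefficients are ⟨+|ψ⟩ = (α + β)/√2 and ⟨−|ψ⟩ = (α − β)/√2.
Here α = 0.8877, β = 0.4604: (α + β)/√2 = 0.9533, (α − β)/√2 = 0.3021.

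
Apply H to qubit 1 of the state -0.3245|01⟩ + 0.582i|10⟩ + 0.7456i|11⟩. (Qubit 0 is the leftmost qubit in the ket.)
-0.2295|00⟩ + 0.2295|01⟩ + 0.9388i|10⟩ - 0.1157i|11⟩

H on qubit 1 mixes each pair of kets that differ only in qubit 1: amplitudes (a, b) of (|…0…⟩, |…1…⟩) become ((a + b)/√2, (a − b)/√2). Kets absent from the input have amplitude 0.
(|00⟩, |01⟩): (a, b) = (0, -0.3245) → (-0.2295, 0.2295)
(|10⟩, |11⟩): (a, b) = (0.582i, 0.7456i) → (0.9388i, -0.1157i)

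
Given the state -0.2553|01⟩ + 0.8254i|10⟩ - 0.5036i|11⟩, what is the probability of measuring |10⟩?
0.6813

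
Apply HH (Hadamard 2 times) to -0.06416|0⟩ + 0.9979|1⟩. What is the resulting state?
-0.06416|0⟩ + 0.9979|1⟩

H² = I, so an even number of Hadamards cancels: H^2 = I and the state is unchanged.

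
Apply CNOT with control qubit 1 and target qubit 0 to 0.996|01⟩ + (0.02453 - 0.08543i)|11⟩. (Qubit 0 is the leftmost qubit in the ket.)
(0.02453 - 0.08543i)|01⟩ + 0.996|11⟩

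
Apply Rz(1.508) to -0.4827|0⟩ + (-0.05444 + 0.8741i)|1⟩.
(-0.3519 + 0.3304i)|0⟩ + (-0.6381 + 0.5999i)|1⟩

Rz(1.508) = [[e^(−iθ/2), 0], [0, e^(iθ/2)]] with e^(±iθ/2) = cos(θ/2) ± i·sin(θ/2); θ = 1.508, cos(θ/2) ≈ 0.728956, sin(θ/2) ≈ 0.68456.
With a = amp(|0⟩) = -0.4827 and b = amp(|1⟩) = (-0.05444 + 0.8741i):
new amp(|0⟩) = (0.728956 - 0.68456i)·a = (-0.3519 + 0.3304i)
new amp(|1⟩) = (0.728956 + 0.68456i)·b = (-0.6381 + 0.5999i)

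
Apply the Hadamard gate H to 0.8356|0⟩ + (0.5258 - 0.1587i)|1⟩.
(0.9627 - 0.1122i)|0⟩ + (0.2191 + 0.1122i)|1⟩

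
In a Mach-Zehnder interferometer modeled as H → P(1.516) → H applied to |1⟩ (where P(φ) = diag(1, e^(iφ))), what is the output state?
(0.4726 - 0.4992i)|0⟩ + (0.5274 + 0.4992i)|1⟩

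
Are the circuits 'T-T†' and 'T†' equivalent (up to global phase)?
No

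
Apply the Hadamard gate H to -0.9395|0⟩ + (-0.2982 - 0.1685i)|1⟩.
(-0.8752 - 0.1191i)|0⟩ + (-0.4535 + 0.1191i)|1⟩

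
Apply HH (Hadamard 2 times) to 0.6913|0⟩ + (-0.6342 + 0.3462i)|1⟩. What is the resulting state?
0.6913|0⟩ + (-0.6342 + 0.3462i)|1⟩

H² = I, so an even number of Hadamards cancels: H^2 = I and the state is unchanged.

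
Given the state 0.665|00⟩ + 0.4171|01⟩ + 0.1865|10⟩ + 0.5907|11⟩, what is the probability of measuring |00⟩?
0.4422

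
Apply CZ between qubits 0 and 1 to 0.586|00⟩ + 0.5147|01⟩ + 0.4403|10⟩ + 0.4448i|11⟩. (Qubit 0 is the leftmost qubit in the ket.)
0.586|00⟩ + 0.5147|01⟩ + 0.4403|10⟩ - 0.4448i|11⟩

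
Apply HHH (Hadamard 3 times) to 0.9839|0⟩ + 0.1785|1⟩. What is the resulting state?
0.8219|0⟩ + 0.5695|1⟩

H² = I, so H^3 = H: a single Hadamard. With (a, b) = (0.9839, 0.1785), H gives ((a + b)/√2, (a − b)/√2) = (0.8219, 0.5695).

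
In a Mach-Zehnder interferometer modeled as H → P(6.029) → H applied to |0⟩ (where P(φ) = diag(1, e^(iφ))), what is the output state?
(0.9839 - 0.1257i)|0⟩ + (0.01607 + 0.1257i)|1⟩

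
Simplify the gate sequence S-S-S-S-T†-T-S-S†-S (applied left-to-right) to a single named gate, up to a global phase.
S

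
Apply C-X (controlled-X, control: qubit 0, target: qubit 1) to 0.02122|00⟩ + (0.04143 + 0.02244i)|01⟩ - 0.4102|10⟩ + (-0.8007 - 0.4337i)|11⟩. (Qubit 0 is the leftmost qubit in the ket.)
0.02122|00⟩ + (0.04143 + 0.02244i)|01⟩ + (-0.8007 - 0.4337i)|10⟩ - 0.4102|11⟩

C-X leaves the control-|0⟩ kets |00⟩, |01⟩ unchanged and applies X to qubit 1 on the control-|1⟩ pair (|10⟩, |11⟩).
X = [[0, 1], [1, 0]].
With a = amp(|10⟩) = -0.4102 and b = amp(|11⟩) = (-0.8007 - 0.4337i):
new amp(|10⟩) = (1)·b = (-0.8007 - 0.4337i)
new amp(|11⟩) = (1)·a = -0.4102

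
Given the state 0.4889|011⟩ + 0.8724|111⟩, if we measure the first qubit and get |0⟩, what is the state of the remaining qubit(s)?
|11⟩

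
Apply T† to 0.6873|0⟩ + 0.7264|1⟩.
0.6873|0⟩ + (0.5136 - 0.5136i)|1⟩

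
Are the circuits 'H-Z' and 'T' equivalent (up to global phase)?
No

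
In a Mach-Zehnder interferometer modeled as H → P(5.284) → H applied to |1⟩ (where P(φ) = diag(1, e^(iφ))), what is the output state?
(0.2295 + 0.4205i)|0⟩ + (0.7705 - 0.4205i)|1⟩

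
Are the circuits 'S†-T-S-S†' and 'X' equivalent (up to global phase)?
No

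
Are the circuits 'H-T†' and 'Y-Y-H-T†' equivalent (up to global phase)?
Yes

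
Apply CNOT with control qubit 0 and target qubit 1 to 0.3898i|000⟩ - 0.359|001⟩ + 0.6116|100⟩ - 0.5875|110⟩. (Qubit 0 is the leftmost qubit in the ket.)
0.3898i|000⟩ - 0.359|001⟩ - 0.5875|100⟩ + 0.6116|110⟩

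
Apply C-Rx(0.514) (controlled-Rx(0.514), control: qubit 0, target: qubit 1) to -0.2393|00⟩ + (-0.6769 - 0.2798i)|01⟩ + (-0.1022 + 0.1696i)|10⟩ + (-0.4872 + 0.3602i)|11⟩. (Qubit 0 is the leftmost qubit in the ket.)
-0.2393|00⟩ + (-0.6769 - 0.2798i)|01⟩ + (-0.007288 + 0.2879i)|10⟩ + (-0.4281 + 0.3743i)|11⟩

C-Rx(0.514) leaves the control-|0⟩ kets |00⟩, |01⟩ unchanged and applies Rx(0.514) to qubit 1 on the control-|1⟩ pair (|10⟩, |11⟩).
Rx(0.514) = [[cos(θ/2), −i·sin(θ/2)], [−i·sin(θ/2), cos(θ/2)]]; θ = 0.514, cos(θ/2) ≈ 0.967157, sin(θ/2) ≈ 0.25418.
With a = amp(|10⟩) = (-0.1022 + 0.1696i) and b = amp(|11⟩) = (-0.4872 + 0.3602i):
new amp(|10⟩) = (0.967157)·a + (-0.25418i)·b = (-0.007288 + 0.2879i)
new amp(|11⟩) = (-0.25418i)·a + (0.967157)·b = (-0.4281 + 0.3743i)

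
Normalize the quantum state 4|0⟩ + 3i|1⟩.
0.8|0⟩ + 0.6i|1⟩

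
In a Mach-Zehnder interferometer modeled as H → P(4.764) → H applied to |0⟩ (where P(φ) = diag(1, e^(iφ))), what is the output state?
(0.5258 - 0.4993i)|0⟩ + (0.4742 + 0.4993i)|1⟩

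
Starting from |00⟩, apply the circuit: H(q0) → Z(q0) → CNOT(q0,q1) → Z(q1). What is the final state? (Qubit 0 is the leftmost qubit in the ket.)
1/√2|00⟩ + 1/√2|11⟩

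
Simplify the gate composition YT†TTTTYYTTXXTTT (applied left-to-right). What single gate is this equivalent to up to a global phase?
Y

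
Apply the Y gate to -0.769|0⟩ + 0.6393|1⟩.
-0.6393i|0⟩ - 0.769i|1⟩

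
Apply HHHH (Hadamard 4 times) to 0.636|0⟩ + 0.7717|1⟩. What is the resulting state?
0.636|0⟩ + 0.7717|1⟩

H² = I, so an even number of Hadamards cancels: H^4 = I and the state is unchanged.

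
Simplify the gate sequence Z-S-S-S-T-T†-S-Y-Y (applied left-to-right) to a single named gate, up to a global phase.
Z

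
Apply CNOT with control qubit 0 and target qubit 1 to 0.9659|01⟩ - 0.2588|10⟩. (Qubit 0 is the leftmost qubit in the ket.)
0.9659|01⟩ - 0.2588|11⟩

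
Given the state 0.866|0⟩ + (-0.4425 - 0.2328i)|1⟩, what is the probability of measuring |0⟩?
0.75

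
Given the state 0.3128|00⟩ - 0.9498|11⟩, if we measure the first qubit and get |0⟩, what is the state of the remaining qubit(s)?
|0⟩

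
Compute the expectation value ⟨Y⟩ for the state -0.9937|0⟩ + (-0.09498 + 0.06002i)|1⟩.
-0.1193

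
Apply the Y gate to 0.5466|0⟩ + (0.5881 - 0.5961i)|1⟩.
(-0.5961 - 0.5881i)|0⟩ + 0.5466i|1⟩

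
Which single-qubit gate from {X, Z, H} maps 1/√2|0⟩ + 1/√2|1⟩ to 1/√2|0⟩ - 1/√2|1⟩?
Z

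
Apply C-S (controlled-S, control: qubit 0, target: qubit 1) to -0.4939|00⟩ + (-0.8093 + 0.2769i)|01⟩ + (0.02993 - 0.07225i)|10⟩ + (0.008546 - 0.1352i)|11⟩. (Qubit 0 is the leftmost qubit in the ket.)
-0.4939|00⟩ + (-0.8093 + 0.2769i)|01⟩ + (0.02993 - 0.07225i)|10⟩ + (0.1352 + 0.008546i)|11⟩

C-S leaves the control-|0⟩ kets |00⟩, |01⟩ unchanged and applies S to qubit 1 on the control-|1⟩ pair (|10⟩, |11⟩).
S = [[1, 0], [0, i]].
With a = amp(|10⟩) = (0.02993 - 0.07225i) and b = amp(|11⟩) = (0.008546 - 0.1352i):
new amp(|10⟩) = (1)·a = (0.02993 - 0.07225i)
new amp(|11⟩) = (i)·b = (0.1352 + 0.008546i)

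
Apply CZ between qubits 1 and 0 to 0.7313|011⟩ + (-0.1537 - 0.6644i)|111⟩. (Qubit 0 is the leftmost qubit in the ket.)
0.7313|011⟩ + (0.1537 + 0.6644i)|111⟩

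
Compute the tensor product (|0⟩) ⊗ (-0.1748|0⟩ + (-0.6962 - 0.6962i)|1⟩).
-0.1748|00⟩ + (-0.6962 - 0.6962i)|01⟩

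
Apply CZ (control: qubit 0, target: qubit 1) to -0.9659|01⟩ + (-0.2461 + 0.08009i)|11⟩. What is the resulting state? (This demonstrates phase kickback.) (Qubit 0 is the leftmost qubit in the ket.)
-0.9659|01⟩ + (0.2461 - 0.08009i)|11⟩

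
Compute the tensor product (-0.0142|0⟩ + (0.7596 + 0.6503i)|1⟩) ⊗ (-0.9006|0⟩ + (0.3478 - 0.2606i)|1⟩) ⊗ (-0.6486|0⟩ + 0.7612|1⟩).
-0.008295|000⟩ + 0.009735|001⟩ + (0.003203 - 0.0024i)|010⟩ + (-0.003759 + 0.002817i)|011⟩ + (0.4437 + 0.3799i)|100⟩ + (-0.5207 - 0.4458i)|101⟩ + (-0.2813 - 0.01831i)|110⟩ + (0.3301 + 0.02148i)|111⟩

amp(|b₁b₂…⟩) = product of the factor amplitudes for bits b₁, b₂, …; only kets whose every factor amplitude is nonzero survive.
|000⟩: (-0.0142)(-0.9006)(-0.6486) = -0.008295
|001⟩: (-0.0142)(-0.9006)(0.7612) = 0.009735
|010⟩: (-0.0142)(0.3478 - 0.2606i)(-0.6486) = (0.003203 - 0.0024i)
|011⟩: (-0.0142)(0.3478 - 0.2606i)(0.7612) = (-0.003759 + 0.002817i)
|100⟩: (0.7596 + 0.6503i)(-0.9006)(-0.6486) = (0.4437 + 0.3799i)
|101⟩: (0.7596 + 0.6503i)(-0.9006)(0.7612) = (-0.5207 - 0.4458i)
|110⟩: (0.7596 + 0.6503i)(0.3478 - 0.2606i)(-0.6486) = (-0.2813 - 0.01831i)
|111⟩: (0.7596 + 0.6503i)(0.3478 - 0.2606i)(0.7612) = (0.3301 + 0.02148i)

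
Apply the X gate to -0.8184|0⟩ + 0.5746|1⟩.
0.5746|0⟩ - 0.8184|1⟩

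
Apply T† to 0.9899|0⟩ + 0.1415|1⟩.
0.9899|0⟩ + (0.1001 - 0.1001i)|1⟩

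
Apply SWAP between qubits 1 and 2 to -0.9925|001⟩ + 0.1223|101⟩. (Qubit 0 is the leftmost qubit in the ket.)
-0.9925|010⟩ + 0.1223|110⟩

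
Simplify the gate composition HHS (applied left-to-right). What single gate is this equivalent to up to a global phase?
S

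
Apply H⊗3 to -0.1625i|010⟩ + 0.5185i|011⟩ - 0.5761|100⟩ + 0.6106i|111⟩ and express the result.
(-0.2037 + 0.3417i)|000⟩ + (-0.2037 - 0.4566i)|001⟩ + (-0.2037 - 0.3417i)|010⟩ + (-0.2037 + 0.4566i)|011⟩ + (0.2037 - 0.09001i)|100⟩ + (0.2037 - 0.02489i)|101⟩ + (0.2037 + 0.09001i)|110⟩ + (0.2037 + 0.02489i)|111⟩

H⊗3 gives amp(|y⟩) = (1/2√2) Σ_x (−1)^(x·y) amp(|x⟩), where x·y is the number of positions in which both x and y have a 1.
|000⟩: (-0.1625i + 0.5185i - 0.5761 + 0.6106i)/(2√2) = (-0.2037 + 0.3417i)
|001⟩: (-0.1625i - 0.5185i - 0.5761 - 0.6106i)/(2√2) = (-0.2037 - 0.4566i)
|010⟩: (0.1625i - 0.5185i - 0.5761 - 0.6106i)/(2√2) = (-0.2037 - 0.3417i)
|011⟩: (0.1625i + 0.5185i - 0.5761 + 0.6106i)/(2√2) = (-0.2037 + 0.4566i)
|100⟩: (-0.1625i + 0.5185i + 0.5761 - 0.6106i)/(2√2) = (0.2037 - 0.09001i)
|101⟩: (-0.1625i - 0.5185i + 0.5761 + 0.6106i)/(2√2) = (0.2037 - 0.02489i)
|110⟩: (0.1625i - 0.5185i + 0.5761 + 0.6106i)/(2√2) = (0.2037 + 0.09001i)
|111⟩: (0.1625i + 0.5185i + 0.5761 - 0.6106i)/(2√2) = (0.2037 + 0.02489i)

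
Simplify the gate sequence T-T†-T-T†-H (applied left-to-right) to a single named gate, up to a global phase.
H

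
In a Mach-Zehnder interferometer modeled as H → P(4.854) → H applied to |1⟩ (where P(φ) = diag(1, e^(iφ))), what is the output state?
(0.4294 + 0.495i)|0⟩ + (0.5706 - 0.495i)|1⟩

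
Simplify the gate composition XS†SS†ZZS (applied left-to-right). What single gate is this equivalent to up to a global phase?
X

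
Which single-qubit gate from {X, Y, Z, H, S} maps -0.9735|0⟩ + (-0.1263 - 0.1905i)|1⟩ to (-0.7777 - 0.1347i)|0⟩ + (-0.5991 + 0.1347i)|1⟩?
H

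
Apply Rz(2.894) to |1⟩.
(0.1235 + 0.9923i)|1⟩

Rz(2.894) = [[e^(−iθ/2), 0], [0, e^(iθ/2)]] with e^(±iθ/2) = cos(θ/2) ± i·sin(θ/2); θ = 2.894, cos(θ/2) ≈ 0.12348, sin(θ/2) ≈ 0.992347.
With a = amp(|0⟩) = 0 and b = amp(|1⟩) = 1:
new amp(|0⟩) = (0.12348 - 0.992347i)·a = 0
new amp(|1⟩) = (0.12348 + 0.992347i)·b = (0.1235 + 0.9923i)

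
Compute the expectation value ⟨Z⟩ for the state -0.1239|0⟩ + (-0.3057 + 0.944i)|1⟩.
-0.9692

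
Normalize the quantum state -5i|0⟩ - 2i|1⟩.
-0.9285i|0⟩ - 0.3714i|1⟩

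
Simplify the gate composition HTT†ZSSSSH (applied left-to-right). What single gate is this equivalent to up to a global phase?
X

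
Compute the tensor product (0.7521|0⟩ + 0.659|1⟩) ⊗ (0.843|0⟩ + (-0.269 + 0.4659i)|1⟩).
0.634|00⟩ + (-0.2023 + 0.3504i)|01⟩ + 0.5555|10⟩ + (-0.1773 + 0.307i)|11⟩

amp(|b₁b₂…⟩) = product of the factor amplitudes for bits b₁, b₂, …; only kets whose every factor amplitude is nonzero survive.
|00⟩: (0.7521)(0.843) = 0.634
|01⟩: (0.7521)(-0.269 + 0.4659i) = (-0.2023 + 0.3504i)
|10⟩: (0.659)(0.843) = 0.5555
|11⟩: (0.659)(-0.269 + 0.4659i) = (-0.1773 + 0.307i)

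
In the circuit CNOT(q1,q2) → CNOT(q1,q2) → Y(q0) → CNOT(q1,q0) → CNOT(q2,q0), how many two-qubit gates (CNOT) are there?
4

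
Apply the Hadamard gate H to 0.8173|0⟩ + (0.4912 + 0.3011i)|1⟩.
(0.9252 + 0.2129i)|0⟩ + (0.2306 - 0.2129i)|1⟩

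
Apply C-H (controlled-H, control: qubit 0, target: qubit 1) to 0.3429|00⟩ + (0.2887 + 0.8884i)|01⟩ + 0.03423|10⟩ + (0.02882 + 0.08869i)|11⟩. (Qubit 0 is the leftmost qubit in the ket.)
0.3429|00⟩ + (0.2887 + 0.8884i)|01⟩ + (0.04458 + 0.06271i)|10⟩ + (0.003825 - 0.06271i)|11⟩

C-H leaves the control-|0⟩ kets |00⟩, |01⟩ unchanged and applies H to qubit 1 on the control-|1⟩ pair (|10⟩, |11⟩).
H = [[1/√2, 1/√2], [1/√2, -1/√2]].
With a = amp(|10⟩) = 0.03423 and b = amp(|11⟩) = (0.02882 + 0.08869i):
new amp(|10⟩) = (1/√2)·a + (1/√2)·b = (0.04458 + 0.06271i)
new amp(|11⟩) = (1/√2)·a + (-1/√2)·b = (0.003825 - 0.06271i)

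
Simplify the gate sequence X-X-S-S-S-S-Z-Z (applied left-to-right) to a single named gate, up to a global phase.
I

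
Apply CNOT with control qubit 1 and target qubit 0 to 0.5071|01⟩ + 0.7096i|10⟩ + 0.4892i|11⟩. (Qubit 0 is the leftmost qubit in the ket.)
0.4892i|01⟩ + 0.7096i|10⟩ + 0.5071|11⟩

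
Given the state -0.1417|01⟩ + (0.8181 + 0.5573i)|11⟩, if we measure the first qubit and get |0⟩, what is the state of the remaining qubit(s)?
-|1⟩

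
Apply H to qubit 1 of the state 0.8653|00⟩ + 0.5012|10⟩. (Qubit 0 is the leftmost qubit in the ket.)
0.6119|00⟩ + 0.6119|01⟩ + 0.3544|10⟩ + 0.3544|11⟩

H on qubit 1 mixes each pair of kets that differ only in qubit 1: amplitudes (a, b) of (|…0…⟩, |…1…⟩) become ((a + b)/√2, (a − b)/√2). Kets absent from the input have amplitude 0.
(|00⟩, |01⟩): (a, b) = (0.8653, 0) → (0.6119, 0.6119)
(|10⟩, |11⟩): (a, b) = (0.5012, 0) → (0.3544, 0.3544)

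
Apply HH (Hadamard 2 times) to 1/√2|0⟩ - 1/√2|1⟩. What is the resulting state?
1/√2|0⟩ - 1/√2|1⟩

H² = I, so an even number of Hadamards cancels: H^2 = I and the state is unchanged.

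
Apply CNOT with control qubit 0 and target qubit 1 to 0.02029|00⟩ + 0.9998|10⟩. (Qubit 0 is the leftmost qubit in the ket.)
0.02029|00⟩ + 0.9998|11⟩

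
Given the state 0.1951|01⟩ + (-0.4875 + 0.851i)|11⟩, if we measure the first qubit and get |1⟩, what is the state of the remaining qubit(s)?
(-0.4971 + 0.8677i)|1⟩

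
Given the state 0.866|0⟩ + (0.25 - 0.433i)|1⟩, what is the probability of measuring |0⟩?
0.75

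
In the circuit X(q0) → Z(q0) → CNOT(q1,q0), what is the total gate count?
3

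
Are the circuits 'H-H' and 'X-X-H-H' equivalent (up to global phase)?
Yes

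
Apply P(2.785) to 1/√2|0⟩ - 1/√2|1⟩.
1/√2|0⟩ + (0.6626 - 0.2468i)|1⟩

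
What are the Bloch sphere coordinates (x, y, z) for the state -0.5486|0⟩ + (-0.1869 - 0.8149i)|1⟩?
(0.2051, 0.8941, -0.398)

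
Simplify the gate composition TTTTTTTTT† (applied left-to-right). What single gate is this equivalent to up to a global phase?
T†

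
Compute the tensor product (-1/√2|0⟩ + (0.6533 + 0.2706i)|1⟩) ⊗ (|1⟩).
-1/√2|01⟩ + (0.6533 + 0.2706i)|11⟩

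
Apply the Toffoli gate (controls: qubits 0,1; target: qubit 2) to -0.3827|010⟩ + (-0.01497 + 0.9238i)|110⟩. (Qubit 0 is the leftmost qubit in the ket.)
-0.3827|010⟩ + (-0.01497 + 0.9238i)|111⟩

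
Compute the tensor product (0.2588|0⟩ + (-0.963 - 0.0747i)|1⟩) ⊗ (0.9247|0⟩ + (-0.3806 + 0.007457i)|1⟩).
0.2393|00⟩ + (-0.0985 + 0.00193i)|01⟩ + (-0.8905 - 0.06908i)|10⟩ + (0.3671 + 0.02125i)|11⟩

amp(|b₁b₂…⟩) = product of the factor amplitudes for bits b₁, b₂, …; only kets whose every factor amplitude is nonzero survive.
|00⟩: (0.2588)(0.9247) = 0.2393
|01⟩: (0.2588)(-0.3806 + 0.007457i) = (-0.0985 + 0.00193i)
|10⟩: (-0.963 - 0.0747i)(0.9247) = (-0.8905 - 0.06908i)
|11⟩: (-0.963 - 0.0747i)(-0.3806 + 0.007457i) = (0.3671 + 0.02125i)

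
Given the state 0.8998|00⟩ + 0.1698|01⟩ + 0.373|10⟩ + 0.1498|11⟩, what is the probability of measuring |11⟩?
0.02244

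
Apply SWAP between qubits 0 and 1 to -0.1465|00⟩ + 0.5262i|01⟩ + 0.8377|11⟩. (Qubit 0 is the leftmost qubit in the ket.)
-0.1465|00⟩ + 0.5262i|10⟩ + 0.8377|11⟩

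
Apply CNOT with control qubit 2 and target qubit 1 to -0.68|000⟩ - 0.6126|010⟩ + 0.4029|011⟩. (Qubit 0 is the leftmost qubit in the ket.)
-0.68|000⟩ + 0.4029|001⟩ - 0.6126|010⟩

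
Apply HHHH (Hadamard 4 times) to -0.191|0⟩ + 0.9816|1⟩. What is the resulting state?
-0.191|0⟩ + 0.9816|1⟩

H² = I, so an even number of Hadamards cancels: H^4 = I and the state is unchanged.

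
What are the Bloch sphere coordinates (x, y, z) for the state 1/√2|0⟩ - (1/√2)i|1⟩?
(0, -1, 0)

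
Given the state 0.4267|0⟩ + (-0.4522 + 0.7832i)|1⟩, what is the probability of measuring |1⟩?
0.8179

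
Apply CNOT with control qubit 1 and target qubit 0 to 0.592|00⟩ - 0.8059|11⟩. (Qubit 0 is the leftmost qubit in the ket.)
0.592|00⟩ - 0.8059|01⟩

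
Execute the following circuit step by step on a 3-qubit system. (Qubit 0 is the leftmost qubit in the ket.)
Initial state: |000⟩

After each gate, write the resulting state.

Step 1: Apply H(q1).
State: 1/√2|000⟩ + 1/√2|010⟩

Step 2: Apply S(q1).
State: 1/√2|000⟩ + (1/√2)i|010⟩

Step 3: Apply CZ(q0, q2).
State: 1/√2|000⟩ + (1/√2)i|010⟩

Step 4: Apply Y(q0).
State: (1/√2)i|100⟩ - 1/√2|110⟩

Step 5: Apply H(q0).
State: (1/2)i|000⟩ - 1/2|010⟩ - (1/2)i|100⟩ + 1/2|110⟩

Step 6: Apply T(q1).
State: (1/2)i|000⟩ + (-1/√8 - (1/√8)i)|010⟩ - (1/2)i|100⟩ + (1/√8 + (1/√8)i)|110⟩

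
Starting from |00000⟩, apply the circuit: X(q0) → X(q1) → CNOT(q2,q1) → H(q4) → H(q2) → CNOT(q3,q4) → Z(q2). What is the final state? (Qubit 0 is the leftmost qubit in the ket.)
1/2|11000⟩ + 1/2|11001⟩ - 1/2|11100⟩ - 1/2|11101⟩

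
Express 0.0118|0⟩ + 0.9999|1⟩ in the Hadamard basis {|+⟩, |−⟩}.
0.7154|+⟩ - 0.6987|−⟩

With |ψ⟩ = α|0⟩ + β|1⟩, the Hadamard-basis coefficients are ⟨+|ψ⟩ = (α + β)/√2 and ⟨−|ψ⟩ = (α − β)/√2.
Here α = 0.0118, β = 0.9999: (α + β)/√2 = 0.7154, (α − β)/√2 = -0.6987.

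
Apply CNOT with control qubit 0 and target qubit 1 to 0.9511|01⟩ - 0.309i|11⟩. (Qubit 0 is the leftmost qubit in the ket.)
0.9511|01⟩ - 0.309i|10⟩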